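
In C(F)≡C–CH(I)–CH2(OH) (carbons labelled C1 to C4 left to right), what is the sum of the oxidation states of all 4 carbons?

Tallying each carbon's bonds:
C1: 3C, 1F → 0 + 1 = +1
C2: 4C → 0 = 0
C3: 2C, 1H, 1I → 0 − 1 + 1 = 0
C4: 1C, 2H, 1O → 0 − 2 + 1 = -1
Sum = +1 + 0 + 0 − 1 = 0.

0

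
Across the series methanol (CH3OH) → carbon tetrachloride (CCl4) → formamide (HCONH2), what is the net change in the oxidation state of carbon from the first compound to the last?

+4

Carbon oxidation states along the series — methanol: -2, carbon tetrachloride: +4, formamide: +2.
Net change = +2 − (-2) = +4.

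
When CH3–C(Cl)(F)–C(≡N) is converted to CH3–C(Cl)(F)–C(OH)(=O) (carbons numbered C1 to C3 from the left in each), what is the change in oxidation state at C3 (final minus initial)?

Before: C3 has 1 bond to C, 3 bonds to N → oxidation state +3.
After: C3 has 1 bond to C, 3 bonds to O → oxidation state +3.
Δ = +3 − (+3) = 0, so no net redox change at C3.

0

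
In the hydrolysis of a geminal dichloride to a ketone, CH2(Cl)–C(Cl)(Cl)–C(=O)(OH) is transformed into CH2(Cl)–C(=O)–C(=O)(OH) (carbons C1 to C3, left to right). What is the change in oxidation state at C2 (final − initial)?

0

Before: C2 has 2 bonds to C, 2 bonds to Cl → oxidation state +2.
After: C2 has 2 bonds to C, 2 bonds to O → oxidation state +2.
Δ = +2 − (+2) = 0, so no net redox change at C2.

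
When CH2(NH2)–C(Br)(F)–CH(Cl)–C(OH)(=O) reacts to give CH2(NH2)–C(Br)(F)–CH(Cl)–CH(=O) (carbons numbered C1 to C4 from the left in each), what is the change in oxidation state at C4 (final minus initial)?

-2

Before: C4 has 1 bond to C, 3 bonds to O → oxidation state +3.
After: C4 has 1 bond to C, 1 bond to H, 2 bonds to O → oxidation state +1.
Δ = +1 − (+3) = -2, so this is a reduction at C4.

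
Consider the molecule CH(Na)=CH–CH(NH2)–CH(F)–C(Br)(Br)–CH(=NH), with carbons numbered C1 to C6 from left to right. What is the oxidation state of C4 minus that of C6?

C4: 2C, 1H, 1F → 0 − 1 + 1 = 0
C6: 1C, 1H, 2N → 0 − 1 + 2 = +1
Difference: 0 − (+1) = -1.

-1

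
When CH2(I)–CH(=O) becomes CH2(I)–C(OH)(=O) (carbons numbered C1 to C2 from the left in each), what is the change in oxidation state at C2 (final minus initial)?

Before: C2 has 1 bond to C, 1 bond to H, 2 bonds to O → oxidation state +1.
After: C2 has 1 bond to C, 3 bonds to O → oxidation state +3.
Δ = +3 − (+1) = +2, so this is an oxidation at C2.

+2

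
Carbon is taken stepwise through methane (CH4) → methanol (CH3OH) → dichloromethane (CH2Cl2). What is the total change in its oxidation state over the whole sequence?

+4

Carbon oxidation states along the series — methane: -4, methanol: -2, dichloromethane: 0.
Net change = 0 − (-4) = +4.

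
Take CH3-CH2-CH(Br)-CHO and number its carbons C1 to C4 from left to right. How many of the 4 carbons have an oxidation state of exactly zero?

Assign +1 per bond to O/N/halogen, −1 per bond to H or an electropositive element, and 0 per bond to carbon. Tallying each carbon:
C1: 1C, 3H → 0 − 3 = -3
C2: 2C, 2H → 0 − 2 = -2
C3: 2C, 1H, 1Br → 0 − 1 + 1 = 0
C4: 1C, 1H, 2O → 0 − 1 + 2 = +1
1 carbon (C3) meets the condition.

1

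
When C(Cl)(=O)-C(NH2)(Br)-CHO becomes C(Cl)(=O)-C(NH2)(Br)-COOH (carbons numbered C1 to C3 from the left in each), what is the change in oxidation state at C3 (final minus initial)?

Before: C3 has 1 bond to C, 1 bond to H, 2 bonds to O → oxidation state +1.
After: C3 has 1 bond to C, 3 bonds to O → oxidation state +3.
Δ = +3 − (+1) = +2, so this is an oxidation at C3.

+2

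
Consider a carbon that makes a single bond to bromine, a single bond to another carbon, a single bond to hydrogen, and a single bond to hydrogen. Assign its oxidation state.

Each bond to a more electronegative atom (O, N, halogen) counts +1, each bond to a less electronegative atom (H, metal, B, Si) counts −1, and each C–C bond counts 0.
The carbon has one bond to C (0), one bond to H (-1), one bond to H (-1), one bond to Br (+1).
Oxidation state = 0 − 1 − 1 + 1 = -1.

-1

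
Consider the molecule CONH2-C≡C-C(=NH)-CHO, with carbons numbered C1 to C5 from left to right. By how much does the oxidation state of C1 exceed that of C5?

+2

C1: 1C, 2O, 1N → 0 + 2 + 1 = +3
C5: 1C, 1H, 2O → 0 − 1 + 2 = +1
Difference: +3 − (+1) = +2.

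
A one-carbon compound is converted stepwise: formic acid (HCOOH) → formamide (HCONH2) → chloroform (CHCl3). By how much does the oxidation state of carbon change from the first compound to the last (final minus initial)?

Carbon oxidation states along the series — formic acid: +2, formamide: +2, chloroform: +2.
Net change = +2 − (+2) = 0.

0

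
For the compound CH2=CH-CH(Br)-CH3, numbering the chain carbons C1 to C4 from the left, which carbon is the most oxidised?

Each bond to a more electronegative atom (O, N, halogen) counts +1, each bond to a less electronegative atom (H, metal, B, Si) counts −1, and each C–C bond counts 0. Tallying each carbon:
C1: 2C, 2H → 0 − 2 = -2
C2: 3C, 1H → 0 − 1 = -1
C3: 2C, 1H, 1Br → 0 − 1 + 1 = 0
C4: 1C, 3H → 0 − 3 = -3
The most oxidised carbon is C3 at 0.

C3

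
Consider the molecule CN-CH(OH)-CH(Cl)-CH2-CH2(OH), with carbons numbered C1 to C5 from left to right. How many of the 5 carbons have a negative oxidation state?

Each bond to a more electronegative atom (O, N, halogen) counts +1, each bond to a less electronegative atom (H, metal, B, Si) counts −1, and each C–C bond counts 0. Tallying each carbon:
C1: 1C, 3N → 0 + 3 = +3
C2: 2C, 1H, 1O → 0 − 1 + 1 = 0
C3: 2C, 1H, 1Cl → 0 − 1 + 1 = 0
C4: 2C, 2H → 0 − 2 = -2
C5: 1C, 2H, 1O → 0 − 2 + 1 = -1
2 carbons (C4, C5) meet the condition.

2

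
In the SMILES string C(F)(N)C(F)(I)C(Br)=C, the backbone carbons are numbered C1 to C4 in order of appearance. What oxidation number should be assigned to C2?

Count +1 for every bond to an atom more electronegative than carbon and −1 for every bond to one less electronegative; C–C bonds are 0.
C2 has one bond to C (0), one bond to C (0), one bond to F (+1), one bond to I (+1).
Oxidation state = 0 + 0 + 1 + 1 = +2.

+2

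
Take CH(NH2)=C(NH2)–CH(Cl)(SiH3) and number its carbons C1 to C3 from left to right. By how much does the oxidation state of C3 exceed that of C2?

C3: 1C, 1H, 1Cl, 1Si → 0 − 1 + 1 − 1 = -1
C2: 3C, 1N → 0 + 1 = +1
Difference: -1 − (+1) = -2.

-2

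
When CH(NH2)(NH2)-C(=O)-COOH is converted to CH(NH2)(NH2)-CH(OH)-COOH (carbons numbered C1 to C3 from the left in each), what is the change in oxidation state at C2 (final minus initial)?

Before: C2 has 2 bonds to C, 2 bonds to O → oxidation state +2.
After: C2 has 2 bonds to C, 1 bond to H, 1 bond to O → oxidation state 0.
Δ = 0 − (+2) = -2, so this is a reduction at C2.

-2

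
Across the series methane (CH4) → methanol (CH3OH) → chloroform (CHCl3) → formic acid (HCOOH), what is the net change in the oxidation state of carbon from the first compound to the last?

+6

Carbon oxidation states along the series — methane: -4, methanol: -2, chloroform: +2, formic acid: +2.
Net change = +2 − (-4) = +6.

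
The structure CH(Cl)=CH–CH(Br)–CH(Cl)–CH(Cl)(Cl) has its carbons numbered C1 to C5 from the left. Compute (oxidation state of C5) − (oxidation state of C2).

C5: 1C, 1H, 2Cl → 0 − 1 + 2 = +1
C2: 3C, 1H → 0 − 1 = -1
Difference: +1 − (-1) = +2.

+2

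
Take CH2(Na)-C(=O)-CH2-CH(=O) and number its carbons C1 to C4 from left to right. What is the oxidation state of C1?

Count +1 for every bond to an atom more electronegative than carbon and −1 for every bond to one less electronegative; C–C bonds are 0.
C1 has one bond to C (0), one bond to Na (-1), one bond to H (-1), one bond to H (-1).
Oxidation state = 0 − 1 − 1 − 1 = -3.

-3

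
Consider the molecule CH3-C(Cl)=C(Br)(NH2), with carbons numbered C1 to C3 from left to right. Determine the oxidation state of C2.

+1

C2 has one bond to C (0), a double bond to C (2×0 = 0), one bond to Cl (+1).
Oxidation state = 0 + 0 + 1 = +1.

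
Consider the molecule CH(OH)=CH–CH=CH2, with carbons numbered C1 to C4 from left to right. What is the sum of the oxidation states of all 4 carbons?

Each bond to a more electronegative atom (O, N, halogen) counts +1, each bond to a less electronegative atom (H, metal, B, Si) counts −1, and each C–C bond counts 0. Tallying each carbon:
C1: 2C, 1H, 1O → 0 − 1 + 1 = 0
C2: 3C, 1H → 0 − 1 = -1
C3: 3C, 1H → 0 − 1 = -1
C4: 2C, 2H → 0 − 2 = -2
Sum = 0 − 1 − 1 − 2 = -4.

-4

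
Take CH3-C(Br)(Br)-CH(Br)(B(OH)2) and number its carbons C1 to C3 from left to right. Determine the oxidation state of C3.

C3 has one bond to C (0), one bond to Br (+1), one bond to B (-1), one bond to H (-1).
Oxidation state = 0 + 1 − 1 − 1 = -1.

-1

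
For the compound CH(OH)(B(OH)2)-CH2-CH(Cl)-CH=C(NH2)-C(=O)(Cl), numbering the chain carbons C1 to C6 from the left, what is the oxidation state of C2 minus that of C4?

-1

C2: 2C, 2H → 0 − 2 = -2
C4: 3C, 1H → 0 − 1 = -1
Difference: -2 − (-1) = -1.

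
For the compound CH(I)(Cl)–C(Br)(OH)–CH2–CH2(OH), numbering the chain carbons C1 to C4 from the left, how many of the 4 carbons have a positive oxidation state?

Count +1 for every bond to an atom more electronegative than carbon and −1 for every bond to one less electronegative; C–C bonds are 0. Tallying each carbon:
C1: 1C, 1H, 1Cl, 1I → 0 − 1 + 1 + 1 = +1
C2: 2C, 1O, 1Br → 0 + 1 + 1 = +2
C3: 2C, 2H → 0 − 2 = -2
C4: 1C, 2H, 1O → 0 − 2 + 1 = -1
2 carbons (C1, C2) meet the condition.

2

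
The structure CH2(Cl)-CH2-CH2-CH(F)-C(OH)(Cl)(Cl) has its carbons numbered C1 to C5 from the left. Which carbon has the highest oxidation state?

Bonds to more-electronegative neighbours contribute +1 each, bonds to H or metals contribute −1 each, and C–C bonds contribute 0. Tallying each carbon:
C1: 1C, 2H, 1Cl → 0 − 2 + 1 = -1
C2: 2C, 2H → 0 − 2 = -2
C3: 2C, 2H → 0 − 2 = -2
C4: 2C, 1H, 1F → 0 − 1 + 1 = 0
C5: 1C, 1O, 2Cl → 0 + 1 + 2 = +3
The most oxidised carbon is C5 at +3.

C5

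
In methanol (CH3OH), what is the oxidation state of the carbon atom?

Bonds to more-electronegative neighbours contribute +1 each, bonds to H or metals contribute −1 each, and C–C bonds contribute 0.
The carbon has one bond to H (-1), one bond to H (-1), one bond to H (-1), one bond to O (+1).
Oxidation state = -1 − 1 − 1 + 1 = -2.

-2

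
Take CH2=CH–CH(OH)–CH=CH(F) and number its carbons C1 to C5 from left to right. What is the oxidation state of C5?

0

Count +1 for every bond to an atom more electronegative than carbon and −1 for every bond to one less electronegative; C–C bonds are 0.
C5 has a double bond to C (2×0 = 0), one bond to H (-1), one bond to F (+1).
Oxidation state = 0 − 1 + 1 = 0.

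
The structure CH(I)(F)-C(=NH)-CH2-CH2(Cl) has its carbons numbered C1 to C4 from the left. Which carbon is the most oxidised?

C2

Each bond to a more electronegative atom (O, N, halogen) counts +1, each bond to a less electronegative atom (H, metal, B, Si) counts −1, and each C–C bond counts 0. Tallying each carbon:
C1: 1C, 1H, 1F, 1I → 0 − 1 + 1 + 1 = +1
C2: 2C, 2N → 0 + 2 = +2
C3: 2C, 2H → 0 − 2 = -2
C4: 1C, 2H, 1Cl → 0 − 2 + 1 = -1
The most oxidised carbon is C2 at +2.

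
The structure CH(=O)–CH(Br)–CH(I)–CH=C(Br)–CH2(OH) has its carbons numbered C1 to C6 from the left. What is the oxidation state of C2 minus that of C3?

0

C2: 2C, 1H, 1Br → 0 − 1 + 1 = 0
C3: 2C, 1H, 1I → 0 − 1 + 1 = 0
Difference: 0 − (0) = 0.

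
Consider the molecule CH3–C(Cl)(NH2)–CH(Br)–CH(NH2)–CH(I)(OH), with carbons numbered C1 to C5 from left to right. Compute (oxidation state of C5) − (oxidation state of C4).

C5: 1C, 1H, 1O, 1I → 0 − 1 + 1 + 1 = +1
C4: 2C, 1H, 1N → 0 − 1 + 1 = 0
Difference: +1 − (0) = +1.

+1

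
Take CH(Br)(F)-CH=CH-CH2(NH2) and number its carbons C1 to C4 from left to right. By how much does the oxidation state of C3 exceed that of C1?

-2

C3: 3C, 1H → 0 − 1 = -1
C1: 1C, 1H, 1F, 1Br → 0 − 1 + 1 + 1 = +1
Difference: -1 − (+1) = -2.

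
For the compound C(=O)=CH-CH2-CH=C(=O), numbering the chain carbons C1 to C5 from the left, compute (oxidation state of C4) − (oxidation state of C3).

C4: 3C, 1H → 0 − 1 = -1
C3: 2C, 2H → 0 − 2 = -2
Difference: -1 − (-2) = +1.

+1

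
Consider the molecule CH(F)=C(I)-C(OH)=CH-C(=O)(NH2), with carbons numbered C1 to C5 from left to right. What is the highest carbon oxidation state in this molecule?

+3

Tallying each carbon's bonds:
C1: 2C, 1H, 1F → 0 − 1 + 1 = 0
C2: 3C, 1I → 0 + 1 = +1
C3: 3C, 1O → 0 + 1 = +1
C4: 3C, 1H → 0 − 1 = -1
C5: 1C, 2O, 1N → 0 + 2 + 1 = +3
The highest value is +3.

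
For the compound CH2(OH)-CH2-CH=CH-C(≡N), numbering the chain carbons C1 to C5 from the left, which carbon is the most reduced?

Each bond to a more electronegative atom (O, N, halogen) counts +1, each bond to a less electronegative atom (H, metal, B, Si) counts −1, and each C–C bond counts 0. Tallying each carbon:
C1: 1C, 2H, 1O → 0 − 2 + 1 = -1
C2: 2C, 2H → 0 − 2 = -2
C3: 3C, 1H → 0 − 1 = -1
C4: 3C, 1H → 0 − 1 = -1
C5: 1C, 3N → 0 + 3 = +3
The most reduced carbon is C2 at -2.

C2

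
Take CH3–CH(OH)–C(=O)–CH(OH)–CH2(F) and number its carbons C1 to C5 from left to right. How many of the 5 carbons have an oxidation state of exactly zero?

2

Bonds to more-electronegative neighbours contribute +1 each, bonds to H or metals contribute −1 each, and C–C bonds contribute 0. Tallying each carbon:
C1: 1C, 3H → 0 − 3 = -3
C2: 2C, 1H, 1O → 0 − 1 + 1 = 0
C3: 2C, 2O → 0 + 2 = +2
C4: 2C, 1H, 1O → 0 − 1 + 1 = 0
C5: 1C, 2H, 1F → 0 − 2 + 1 = -1
2 carbons (C2, C4) meet the condition.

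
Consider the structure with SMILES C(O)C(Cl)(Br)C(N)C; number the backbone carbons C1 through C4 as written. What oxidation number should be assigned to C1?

-1

Bonds to more-electronegative neighbours contribute +1 each, bonds to H or metals contribute −1 each, and C–C bonds contribute 0.
C1 has one bond to C (0), one bond to H (-1), one bond to H (-1), one bond to O (+1).
Oxidation state = 0 − 1 − 1 + 1 = -1.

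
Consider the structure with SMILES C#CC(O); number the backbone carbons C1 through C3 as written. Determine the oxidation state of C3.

-1

C3 has one bond to C (0), one bond to O (+1), one bond to H (-1), one bond to H (-1).
Oxidation state = 0 + 1 − 1 − 1 = -1.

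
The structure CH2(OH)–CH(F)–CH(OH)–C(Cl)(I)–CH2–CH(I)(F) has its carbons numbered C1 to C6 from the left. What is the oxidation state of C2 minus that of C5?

C2: 2C, 1H, 1F → 0 − 1 + 1 = 0
C5: 2C, 2H → 0 − 2 = -2
Difference: 0 − (-2) = +2.

+2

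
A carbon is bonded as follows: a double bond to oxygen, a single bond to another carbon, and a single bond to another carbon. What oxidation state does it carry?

+2

Bonds to more-electronegative neighbours contribute +1 each, bonds to H or metals contribute −1 each, and C–C bonds contribute 0.
The carbon has one bond to C (0), one bond to C (0), a double bond to O (2×+1 = +2).
Oxidation state = 0 + 0 + 2 = +2.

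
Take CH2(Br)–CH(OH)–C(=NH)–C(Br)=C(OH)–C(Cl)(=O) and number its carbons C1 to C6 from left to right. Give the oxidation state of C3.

Each bond to a more electronegative atom (O, N, halogen) counts +1, each bond to a less electronegative atom (H, metal, B, Si) counts −1, and each C–C bond counts 0.
C3 has one bond to C (0), one bond to C (0), a double bond to N (2×+1 = +2).
Oxidation state = 0 + 0 + 2 = +2.

+2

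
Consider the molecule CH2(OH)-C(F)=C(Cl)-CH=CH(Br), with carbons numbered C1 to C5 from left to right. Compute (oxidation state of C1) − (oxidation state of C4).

C1: 1C, 2H, 1O → 0 − 2 + 1 = -1
C4: 3C, 1H → 0 − 1 = -1
Difference: -1 − (-1) = 0.

0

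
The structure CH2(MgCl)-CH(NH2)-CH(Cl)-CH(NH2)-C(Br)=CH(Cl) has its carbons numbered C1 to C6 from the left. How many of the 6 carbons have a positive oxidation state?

1

Bonds to more-electronegative neighbours contribute +1 each, bonds to H or metals contribute −1 each, and C–C bonds contribute 0. Tallying each carbon:
C1: 1C, 2H, 1Mg → 0 − 2 − 1 = -3
C2: 2C, 1H, 1N → 0 − 1 + 1 = 0
C3: 2C, 1H, 1Cl → 0 − 1 + 1 = 0
C4: 2C, 1H, 1N → 0 − 1 + 1 = 0
C5: 3C, 1Br → 0 + 1 = +1
C6: 2C, 1H, 1Cl → 0 − 1 + 1 = 0
1 carbon (C5) meets the condition.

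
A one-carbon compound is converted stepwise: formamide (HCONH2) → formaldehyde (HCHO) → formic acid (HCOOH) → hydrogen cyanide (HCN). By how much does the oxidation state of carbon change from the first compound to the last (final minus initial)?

Carbon oxidation states along the series — formamide: +2, formaldehyde: 0, formic acid: +2, hydrogen cyanide: +2.
Net change = +2 − (+2) = 0.

0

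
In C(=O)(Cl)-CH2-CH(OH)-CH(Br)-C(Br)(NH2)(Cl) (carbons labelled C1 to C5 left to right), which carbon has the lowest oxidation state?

C2

Assign +1 per bond to O/N/halogen, −1 per bond to H or an electropositive element, and 0 per bond to carbon. Tallying each carbon:
C1: 1C, 2O, 1Cl → 0 + 2 + 1 = +3
C2: 2C, 2H → 0 − 2 = -2
C3: 2C, 1H, 1O → 0 − 1 + 1 = 0
C4: 2C, 1H, 1Br → 0 − 1 + 1 = 0
C5: 1C, 1N, 1Cl, 1Br → 0 + 1 + 1 + 1 = +3
The most reduced carbon is C2 at -2.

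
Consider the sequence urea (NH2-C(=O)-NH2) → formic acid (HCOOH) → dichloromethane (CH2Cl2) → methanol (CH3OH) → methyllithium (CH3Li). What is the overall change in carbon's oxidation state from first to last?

-8

Carbon oxidation states along the series — urea: +4, formic acid: +2, dichloromethane: 0, methanol: -2, methyllithium: -4.
Net change = -4 − (+4) = -8.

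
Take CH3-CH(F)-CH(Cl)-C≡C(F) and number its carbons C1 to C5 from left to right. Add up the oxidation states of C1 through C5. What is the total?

-2

Count +1 for every bond to an atom more electronegative than carbon and −1 for every bond to one less electronegative; C–C bonds are 0. Tallying each carbon:
C1: 1C, 3H → 0 − 3 = -3
C2: 2C, 1H, 1F → 0 − 1 + 1 = 0
C3: 2C, 1H, 1Cl → 0 − 1 + 1 = 0
C4: 4C → 0 = 0
C5: 3C, 1F → 0 + 1 = +1
Sum = -3 + 0 + 0 + 0 + 1 = -2.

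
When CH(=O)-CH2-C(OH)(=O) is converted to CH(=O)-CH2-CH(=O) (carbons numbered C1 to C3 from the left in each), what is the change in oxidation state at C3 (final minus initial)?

Before: C3 has 1 bond to C, 3 bonds to O → oxidation state +3.
After: C3 has 1 bond to C, 1 bond to H, 2 bonds to O → oxidation state +1.
Δ = +1 − (+3) = -2, so this is a reduction at C3.

-2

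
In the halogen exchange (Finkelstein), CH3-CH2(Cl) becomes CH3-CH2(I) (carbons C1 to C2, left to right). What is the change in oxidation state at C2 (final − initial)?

0

Before: C2 has 1 bond to C, 2 bonds to H, 1 bond to Cl → oxidation state -1.
After: C2 has 1 bond to C, 2 bonds to H, 1 bond to I → oxidation state -1.
Δ = -1 − (-1) = 0, so no net redox change at C2.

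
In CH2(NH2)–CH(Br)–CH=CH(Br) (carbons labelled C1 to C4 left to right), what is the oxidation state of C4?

C4 has a double bond to C (2×0 = 0), one bond to H (-1), one bond to Br (+1).
Oxidation state = 0 − 1 + 1 = 0.

0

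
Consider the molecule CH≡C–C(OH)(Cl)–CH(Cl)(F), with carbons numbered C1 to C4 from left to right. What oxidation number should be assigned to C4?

Bonds to more-electronegative neighbours contribute +1 each, bonds to H or metals contribute −1 each, and C–C bonds contribute 0.
C4 has one bond to C (0), one bond to H (-1), one bond to Cl (+1), one bond to F (+1).
Oxidation state = 0 − 1 + 1 + 1 = +1.

+1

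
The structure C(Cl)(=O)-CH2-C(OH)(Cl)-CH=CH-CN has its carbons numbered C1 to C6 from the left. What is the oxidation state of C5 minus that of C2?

C5: 3C, 1H → 0 − 1 = -1
C2: 2C, 2H → 0 − 2 = -2
Difference: -1 − (-2) = +1.

+1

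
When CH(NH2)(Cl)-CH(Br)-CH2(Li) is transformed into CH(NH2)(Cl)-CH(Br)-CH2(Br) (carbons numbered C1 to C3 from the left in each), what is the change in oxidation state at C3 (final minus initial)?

+2

Before: C3 has 1 bond to C, 2 bonds to H, 1 bond to Li → oxidation state -3.
After: C3 has 1 bond to C, 2 bonds to H, 1 bond to Br → oxidation state -1.
Δ = -1 − (-3) = +2, so this is an oxidation at C3.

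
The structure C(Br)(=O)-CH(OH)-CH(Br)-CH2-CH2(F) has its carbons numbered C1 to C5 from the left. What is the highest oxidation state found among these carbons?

+3

Bonds to more-electronegative neighbours contribute +1 each, bonds to H or metals contribute −1 each, and C–C bonds contribute 0. Tallying each carbon:
C1: 1C, 2O, 1Br → 0 + 2 + 1 = +3
C2: 2C, 1H, 1O → 0 − 1 + 1 = 0
C3: 2C, 1H, 1Br → 0 − 1 + 1 = 0
C4: 2C, 2H → 0 − 2 = -2
C5: 1C, 2H, 1F → 0 − 2 + 1 = -1
The highest value is +3.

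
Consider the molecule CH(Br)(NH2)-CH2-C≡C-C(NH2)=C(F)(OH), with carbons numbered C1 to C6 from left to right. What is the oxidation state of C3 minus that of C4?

C3: 4C → 0 = 0
C4: 4C → 0 = 0
Difference: 0 − (0) = 0.

0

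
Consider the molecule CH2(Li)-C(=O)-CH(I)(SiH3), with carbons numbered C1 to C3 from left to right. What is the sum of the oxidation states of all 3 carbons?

-2

Bonds to more-electronegative neighbours contribute +1 each, bonds to H or metals contribute −1 each, and C–C bonds contribute 0. Tallying each carbon:
C1: 1C, 2H, 1Li → 0 − 2 − 1 = -3
C2: 2C, 2O → 0 + 2 = +2
C3: 1C, 1H, 1I, 1Si → 0 − 1 + 1 − 1 = -1
Sum = -3 + 2 − 1 = -2.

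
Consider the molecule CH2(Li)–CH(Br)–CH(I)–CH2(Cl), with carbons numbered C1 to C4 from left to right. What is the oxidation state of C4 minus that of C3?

-1

C4: 1C, 2H, 1Cl → 0 − 2 + 1 = -1
C3: 2C, 1H, 1I → 0 − 1 + 1 = 0
Difference: -1 − (0) = -1.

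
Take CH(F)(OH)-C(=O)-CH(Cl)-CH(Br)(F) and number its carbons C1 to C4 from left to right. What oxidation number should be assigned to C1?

+1

Each bond to a more electronegative atom (O, N, halogen) counts +1, each bond to a less electronegative atom (H, metal, B, Si) counts −1, and each C–C bond counts 0.
C1 has one bond to C (0), one bond to F (+1), one bond to O (+1), one bond to H (-1).
Oxidation state = 0 + 1 + 1 − 1 = +1.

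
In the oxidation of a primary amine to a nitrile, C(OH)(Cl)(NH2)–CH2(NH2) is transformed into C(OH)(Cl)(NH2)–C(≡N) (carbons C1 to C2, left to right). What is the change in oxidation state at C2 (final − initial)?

Before: C2 has 1 bond to C, 2 bonds to H, 1 bond to N → oxidation state -1.
After: C2 has 1 bond to C, 3 bonds to N → oxidation state +3.
Δ = +3 − (-1) = +4, so this is an oxidation at C2.

+4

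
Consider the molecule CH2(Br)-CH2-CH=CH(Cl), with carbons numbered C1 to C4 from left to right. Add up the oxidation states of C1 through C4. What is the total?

Each bond to a more electronegative atom (O, N, halogen) counts +1, each bond to a less electronegative atom (H, metal, B, Si) counts −1, and each C–C bond counts 0. Tallying each carbon:
C1: 1C, 2H, 1Br → 0 − 2 + 1 = -1
C2: 2C, 2H → 0 − 2 = -2
C3: 3C, 1H → 0 − 1 = -1
C4: 2C, 1H, 1Cl → 0 − 1 + 1 = 0
Sum = -1 − 2 − 1 + 0 = -4.

-4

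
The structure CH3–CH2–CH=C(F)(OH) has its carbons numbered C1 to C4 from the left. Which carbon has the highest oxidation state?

C4

Tallying each carbon's bonds:
C1: 1C, 3H → 0 − 3 = -3
C2: 2C, 2H → 0 − 2 = -2
C3: 3C, 1H → 0 − 1 = -1
C4: 2C, 1O, 1F → 0 + 1 + 1 = +2
The most oxidised carbon is C4 at +2.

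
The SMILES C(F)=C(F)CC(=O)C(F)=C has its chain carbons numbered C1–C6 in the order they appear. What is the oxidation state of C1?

C1 has a double bond to C (2×0 = 0), one bond to F (+1), one bond to H (-1).
Oxidation state = 0 + 1 − 1 = 0.

0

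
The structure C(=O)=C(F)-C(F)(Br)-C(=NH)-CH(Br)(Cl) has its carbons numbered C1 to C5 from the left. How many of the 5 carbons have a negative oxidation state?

Bonds to more-electronegative neighbours contribute +1 each, bonds to H or metals contribute −1 each, and C–C bonds contribute 0. Tallying each carbon:
C1: 2C, 2O → 0 + 2 = +2
C2: 3C, 1F → 0 + 1 = +1
C3: 2C, 1F, 1Br → 0 + 1 + 1 = +2
C4: 2C, 2N → 0 + 2 = +2
C5: 1C, 1H, 1Cl, 1Br → 0 − 1 + 1 + 1 = +1
0 carbons meet the condition.

0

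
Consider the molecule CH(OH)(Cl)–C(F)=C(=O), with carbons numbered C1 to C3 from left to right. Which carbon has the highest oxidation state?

C3

Tallying each carbon's bonds:
C1: 1C, 1H, 1O, 1Cl → 0 − 1 + 1 + 1 = +1
C2: 3C, 1F → 0 + 1 = +1
C3: 2C, 2O → 0 + 2 = +2
The most oxidised carbon is C3 at +2.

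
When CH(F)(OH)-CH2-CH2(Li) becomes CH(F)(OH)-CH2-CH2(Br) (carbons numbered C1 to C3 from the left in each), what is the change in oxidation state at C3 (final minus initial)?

Before: C3 has 1 bond to C, 2 bonds to H, 1 bond to Li → oxidation state -3.
After: C3 has 1 bond to C, 2 bonds to H, 1 bond to Br → oxidation state -1.
Δ = -1 − (-3) = +2, so this is an oxidation at C3.

+2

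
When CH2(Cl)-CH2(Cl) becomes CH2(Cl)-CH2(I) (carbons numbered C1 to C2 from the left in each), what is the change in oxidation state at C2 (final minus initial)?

Before: C2 has 1 bond to C, 2 bonds to H, 1 bond to Cl → oxidation state -1.
After: C2 has 1 bond to C, 2 bonds to H, 1 bond to I → oxidation state -1.
Δ = -1 − (-1) = 0, so no net redox change at C2.

0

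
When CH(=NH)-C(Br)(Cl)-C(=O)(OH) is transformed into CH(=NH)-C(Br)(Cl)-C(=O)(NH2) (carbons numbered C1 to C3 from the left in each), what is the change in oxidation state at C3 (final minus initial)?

Before: C3 has 1 bond to C, 3 bonds to O → oxidation state +3.
After: C3 has 1 bond to C, 2 bonds to O, 1 bond to N → oxidation state +3.
Δ = +3 − (+3) = 0, so no net redox change at C3.

0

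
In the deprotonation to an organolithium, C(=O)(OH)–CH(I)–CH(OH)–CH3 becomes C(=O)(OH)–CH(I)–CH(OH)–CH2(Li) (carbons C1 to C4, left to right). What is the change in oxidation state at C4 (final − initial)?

0

Before: C4 has 1 bond to C, 3 bonds to H → oxidation state -3.
After: C4 has 1 bond to C, 2 bonds to H, 1 bond to Li → oxidation state -3.
Δ = -3 − (-3) = 0, so no net redox change at C4.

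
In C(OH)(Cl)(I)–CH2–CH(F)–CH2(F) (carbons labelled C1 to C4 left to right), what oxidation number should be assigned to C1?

C1 has one bond to C (0), one bond to O (+1), one bond to Cl (+1), one bond to I (+1).
Oxidation state = 0 + 1 + 1 + 1 = +3.

+3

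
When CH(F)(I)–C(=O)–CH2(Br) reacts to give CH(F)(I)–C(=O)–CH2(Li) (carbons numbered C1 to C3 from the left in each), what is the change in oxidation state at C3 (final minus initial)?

-2

Before: C3 has 1 bond to C, 2 bonds to H, 1 bond to Br → oxidation state -1.
After: C3 has 1 bond to C, 2 bonds to H, 1 bond to Li → oxidation state -3.
Δ = -3 − (-1) = -2, so this is a reduction at C3.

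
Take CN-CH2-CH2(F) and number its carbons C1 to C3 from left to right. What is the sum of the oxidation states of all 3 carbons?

Count +1 for every bond to an atom more electronegative than carbon and −1 for every bond to one less electronegative; C–C bonds are 0. Tallying each carbon:
C1: 1C, 3N → 0 + 3 = +3
C2: 2C, 2H → 0 − 2 = -2
C3: 1C, 2H, 1F → 0 − 2 + 1 = -1
Sum = +3 − 2 − 1 = 0.

0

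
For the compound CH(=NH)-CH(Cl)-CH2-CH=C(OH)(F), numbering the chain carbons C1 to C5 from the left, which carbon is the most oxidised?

Tallying each carbon's bonds:
C1: 1C, 1H, 2N → 0 − 1 + 2 = +1
C2: 2C, 1H, 1Cl → 0 − 1 + 1 = 0
C3: 2C, 2H → 0 − 2 = -2
C4: 3C, 1H → 0 − 1 = -1
C5: 2C, 1O, 1F → 0 + 1 + 1 = +2
The most oxidised carbon is C5 at +2.

C5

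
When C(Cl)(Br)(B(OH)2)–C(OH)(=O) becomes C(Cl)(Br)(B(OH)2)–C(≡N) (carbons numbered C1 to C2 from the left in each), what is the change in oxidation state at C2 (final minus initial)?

Before: C2 has 1 bond to C, 3 bonds to O → oxidation state +3.
After: C2 has 1 bond to C, 3 bonds to N → oxidation state +3.
Δ = +3 − (+3) = 0, so no net redox change at C2.

0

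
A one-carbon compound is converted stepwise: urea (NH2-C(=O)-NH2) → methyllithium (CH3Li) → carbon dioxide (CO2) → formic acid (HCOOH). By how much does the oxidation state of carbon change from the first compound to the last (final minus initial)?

Carbon oxidation states along the series — urea: +4, methyllithium: -4, carbon dioxide: +4, formic acid: +2.
Net change = +2 − (+4) = -2.

-2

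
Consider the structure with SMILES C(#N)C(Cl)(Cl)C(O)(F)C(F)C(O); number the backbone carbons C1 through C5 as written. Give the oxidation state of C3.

Count +1 for every bond to an atom more electronegative than carbon and −1 for every bond to one less electronegative; C–C bonds are 0.
C3 has one bond to C (0), one bond to C (0), one bond to O (+1), one bond to F (+1).
Oxidation state = 0 + 0 + 1 + 1 = +2.

+2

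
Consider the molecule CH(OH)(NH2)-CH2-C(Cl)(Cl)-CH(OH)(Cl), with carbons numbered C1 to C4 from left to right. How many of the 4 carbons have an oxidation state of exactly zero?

Tallying each carbon's bonds:
C1: 1C, 1H, 1O, 1N → 0 − 1 + 1 + 1 = +1
C2: 2C, 2H → 0 − 2 = -2
C3: 2C, 2Cl → 0 + 2 = +2
C4: 1C, 1H, 1O, 1Cl → 0 − 1 + 1 + 1 = +1
0 carbons meet the condition.

0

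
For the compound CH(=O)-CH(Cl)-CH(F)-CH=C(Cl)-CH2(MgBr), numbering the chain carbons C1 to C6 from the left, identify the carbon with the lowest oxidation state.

Tallying each carbon's bonds:
C1: 1C, 1H, 2O → 0 − 1 + 2 = +1
C2: 2C, 1H, 1Cl → 0 − 1 + 1 = 0
C3: 2C, 1H, 1F → 0 − 1 + 1 = 0
C4: 3C, 1H → 0 − 1 = -1
C5: 3C, 1Cl → 0 + 1 = +1
C6: 1C, 2H, 1Mg → 0 − 2 − 1 = -3
The most reduced carbon is C6 at -3.

C6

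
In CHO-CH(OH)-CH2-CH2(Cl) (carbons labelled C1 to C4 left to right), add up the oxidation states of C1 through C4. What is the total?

-2

Tallying each carbon's bonds:
C1: 1C, 1H, 2O → 0 − 1 + 2 = +1
C2: 2C, 1H, 1O → 0 − 1 + 1 = 0
C3: 2C, 2H → 0 − 2 = -2
C4: 1C, 2H, 1Cl → 0 − 2 + 1 = -1
Sum = +1 + 0 − 2 − 1 = -2.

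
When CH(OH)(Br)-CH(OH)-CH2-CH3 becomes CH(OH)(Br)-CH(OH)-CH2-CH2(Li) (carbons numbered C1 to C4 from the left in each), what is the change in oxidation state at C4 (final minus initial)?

0

Before: C4 has 1 bond to C, 3 bonds to H → oxidation state -3.
After: C4 has 1 bond to C, 2 bonds to H, 1 bond to Li → oxidation state -3.
Δ = -3 − (-3) = 0, so no net redox change at C4.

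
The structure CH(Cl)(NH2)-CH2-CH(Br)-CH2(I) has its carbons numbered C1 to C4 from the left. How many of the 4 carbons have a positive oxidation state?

1

Tallying each carbon's bonds:
C1: 1C, 1H, 1N, 1Cl → 0 − 1 + 1 + 1 = +1
C2: 2C, 2H → 0 − 2 = -2
C3: 2C, 1H, 1Br → 0 − 1 + 1 = 0
C4: 1C, 2H, 1I → 0 − 2 + 1 = -1
1 carbon (C1) meets the condition.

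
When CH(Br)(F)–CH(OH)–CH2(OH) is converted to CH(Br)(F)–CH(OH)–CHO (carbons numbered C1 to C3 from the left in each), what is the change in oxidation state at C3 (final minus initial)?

Before: C3 has 1 bond to C, 2 bonds to H, 1 bond to O → oxidation state -1.
After: C3 has 1 bond to C, 1 bond to H, 2 bonds to O → oxidation state +1.
Δ = +1 − (-1) = +2, so this is an oxidation at C3.

+2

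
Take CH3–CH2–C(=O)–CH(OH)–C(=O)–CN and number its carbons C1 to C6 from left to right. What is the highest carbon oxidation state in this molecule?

+3

Assign +1 per bond to O/N/halogen, −1 per bond to H or an electropositive element, and 0 per bond to carbon. Tallying each carbon:
C1: 1C, 3H → 0 − 3 = -3
C2: 2C, 2H → 0 − 2 = -2
C3: 2C, 2O → 0 + 2 = +2
C4: 2C, 1H, 1O → 0 − 1 + 1 = 0
C5: 2C, 2O → 0 + 2 = +2
C6: 1C, 3N → 0 + 3 = +3
The highest value is +3.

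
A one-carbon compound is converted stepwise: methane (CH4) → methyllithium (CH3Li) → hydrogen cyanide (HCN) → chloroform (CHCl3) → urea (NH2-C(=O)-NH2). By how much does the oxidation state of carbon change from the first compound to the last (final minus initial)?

+8

Carbon oxidation states along the series — methane: -4, methyllithium: -4, hydrogen cyanide: +2, chloroform: +2, urea: +4.
Net change = +4 − (-4) = +8.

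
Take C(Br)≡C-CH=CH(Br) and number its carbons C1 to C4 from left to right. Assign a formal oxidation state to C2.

0

Count +1 for every bond to an atom more electronegative than carbon and −1 for every bond to one less electronegative; C–C bonds are 0.
C2 has a triple bond to C (3×0 = 0), one bond to C (0).
Oxidation state = 0 + 0 = 0.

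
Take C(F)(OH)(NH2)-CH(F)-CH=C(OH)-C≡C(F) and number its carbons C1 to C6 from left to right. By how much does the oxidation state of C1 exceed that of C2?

+3

C1: 1C, 1O, 1N, 1F → 0 + 1 + 1 + 1 = +3
C2: 2C, 1H, 1F → 0 − 1 + 1 = 0
Difference: +3 − (0) = +3.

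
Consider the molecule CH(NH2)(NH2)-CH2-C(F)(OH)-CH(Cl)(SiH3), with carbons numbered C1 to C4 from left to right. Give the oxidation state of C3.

+2

Count +1 for every bond to an atom more electronegative than carbon and −1 for every bond to one less electronegative; C–C bonds are 0.
C3 has one bond to C (0), one bond to C (0), one bond to F (+1), one bond to O (+1).
Oxidation state = 0 + 0 + 1 + 1 = +2.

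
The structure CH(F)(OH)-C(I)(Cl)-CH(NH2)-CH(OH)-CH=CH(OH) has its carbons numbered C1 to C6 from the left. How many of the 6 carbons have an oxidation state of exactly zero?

Tallying each carbon's bonds:
C1: 1C, 1H, 1O, 1F → 0 − 1 + 1 + 1 = +1
C2: 2C, 1Cl, 1I → 0 + 1 + 1 = +2
C3: 2C, 1H, 1N → 0 − 1 + 1 = 0
C4: 2C, 1H, 1O → 0 − 1 + 1 = 0
C5: 3C, 1H → 0 − 1 = -1
C6: 2C, 1H, 1O → 0 − 1 + 1 = 0
3 carbons (C3, C4, C6) meet the condition.

3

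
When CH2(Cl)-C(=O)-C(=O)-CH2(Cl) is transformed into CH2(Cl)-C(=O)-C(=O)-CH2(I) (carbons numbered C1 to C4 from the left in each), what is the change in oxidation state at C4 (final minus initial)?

0

Before: C4 has 1 bond to C, 2 bonds to H, 1 bond to Cl → oxidation state -1.
After: C4 has 1 bond to C, 2 bonds to H, 1 bond to I → oxidation state -1.
Δ = -1 − (-1) = 0, so no net redox change at C4.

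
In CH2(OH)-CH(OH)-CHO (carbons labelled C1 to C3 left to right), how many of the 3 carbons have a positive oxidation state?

1

Count +1 for every bond to an atom more electronegative than carbon and −1 for every bond to one less electronegative; C–C bonds are 0. Tallying each carbon:
C1: 1C, 2H, 1O → 0 − 2 + 1 = -1
C2: 2C, 1H, 1O → 0 − 1 + 1 = 0
C3: 1C, 1H, 2O → 0 − 1 + 2 = +1
1 carbon (C3) meets the condition.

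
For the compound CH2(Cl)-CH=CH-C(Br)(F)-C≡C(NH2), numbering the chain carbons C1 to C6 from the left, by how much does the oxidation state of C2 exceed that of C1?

0

C2: 3C, 1H → 0 − 1 = -1
C1: 1C, 2H, 1Cl → 0 − 2 + 1 = -1
Difference: -1 − (-1) = 0.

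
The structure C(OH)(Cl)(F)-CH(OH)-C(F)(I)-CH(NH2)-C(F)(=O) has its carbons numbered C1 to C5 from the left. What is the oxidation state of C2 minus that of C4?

0

C2: 2C, 1H, 1O → 0 − 1 + 1 = 0
C4: 2C, 1H, 1N → 0 − 1 + 1 = 0
Difference: 0 − (0) = 0.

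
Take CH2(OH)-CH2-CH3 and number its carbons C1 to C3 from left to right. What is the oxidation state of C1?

-1

Each bond to a more electronegative atom (O, N, halogen) counts +1, each bond to a less electronegative atom (H, metal, B, Si) counts −1, and each C–C bond counts 0.
C1 has one bond to C (0), one bond to H (-1), one bond to H (-1), one bond to O (+1).
Oxidation state = 0 − 1 − 1 + 1 = -1.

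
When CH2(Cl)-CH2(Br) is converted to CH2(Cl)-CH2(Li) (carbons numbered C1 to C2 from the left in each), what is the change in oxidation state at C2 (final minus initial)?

Before: C2 has 1 bond to C, 2 bonds to H, 1 bond to Br → oxidation state -1.
After: C2 has 1 bond to C, 2 bonds to H, 1 bond to Li → oxidation state -3.
Δ = -3 − (-1) = -2, so this is a reduction at C2.

-2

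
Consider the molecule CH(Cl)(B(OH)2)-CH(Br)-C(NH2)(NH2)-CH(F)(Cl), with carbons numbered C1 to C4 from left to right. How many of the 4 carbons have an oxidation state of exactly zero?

1

Tallying each carbon's bonds:
C1: 1C, 1H, 1Cl, 1B → 0 − 1 + 1 − 1 = -1
C2: 2C, 1H, 1Br → 0 − 1 + 1 = 0
C3: 2C, 2N → 0 + 2 = +2
C4: 1C, 1H, 1F, 1Cl → 0 − 1 + 1 + 1 = +1
1 carbon (C2) meets the condition.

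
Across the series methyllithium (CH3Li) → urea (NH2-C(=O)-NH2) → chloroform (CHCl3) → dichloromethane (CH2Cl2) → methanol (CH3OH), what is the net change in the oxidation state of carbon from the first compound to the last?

+2

Carbon oxidation states along the series — methyllithium: -4, urea: +4, chloroform: +2, dichloromethane: 0, methanol: -2.
Net change = -2 − (-4) = +2.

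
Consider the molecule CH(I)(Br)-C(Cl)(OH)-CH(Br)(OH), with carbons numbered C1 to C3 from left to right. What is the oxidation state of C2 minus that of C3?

+1

C2: 2C, 1O, 1Cl → 0 + 1 + 1 = +2
C3: 1C, 1H, 1O, 1Br → 0 − 1 + 1 + 1 = +1
Difference: +2 − (+1) = +1.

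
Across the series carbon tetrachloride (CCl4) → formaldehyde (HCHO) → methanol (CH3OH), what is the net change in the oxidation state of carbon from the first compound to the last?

-6

Carbon oxidation states along the series — carbon tetrachloride: +4, formaldehyde: 0, methanol: -2.
Net change = -2 − (+4) = -6.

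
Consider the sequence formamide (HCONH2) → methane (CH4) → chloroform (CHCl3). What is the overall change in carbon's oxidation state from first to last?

0

Carbon oxidation states along the series — formamide: +2, methane: -4, chloroform: +2.
Net change = +2 − (+2) = 0.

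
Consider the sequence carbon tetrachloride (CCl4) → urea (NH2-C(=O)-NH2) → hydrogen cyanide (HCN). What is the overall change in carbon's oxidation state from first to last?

-2

Carbon oxidation states along the series — carbon tetrachloride: +4, urea: +4, hydrogen cyanide: +2.
Net change = +2 − (+4) = -2.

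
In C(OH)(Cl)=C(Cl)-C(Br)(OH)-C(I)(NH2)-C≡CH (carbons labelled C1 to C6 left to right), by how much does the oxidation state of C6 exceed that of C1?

-3

C6: 3C, 1H → 0 − 1 = -1
C1: 2C, 1O, 1Cl → 0 + 1 + 1 = +2
Difference: -1 − (+2) = -3.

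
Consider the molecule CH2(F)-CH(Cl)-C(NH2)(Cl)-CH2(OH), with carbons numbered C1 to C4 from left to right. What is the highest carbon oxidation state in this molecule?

Count +1 for every bond to an atom more electronegative than carbon and −1 for every bond to one less electronegative; C–C bonds are 0. Tallying each carbon:
C1: 1C, 2H, 1F → 0 − 2 + 1 = -1
C2: 2C, 1H, 1Cl → 0 − 1 + 1 = 0
C3: 2C, 1N, 1Cl → 0 + 1 + 1 = +2
C4: 1C, 2H, 1O → 0 − 2 + 1 = -1
The highest value is +2.

+2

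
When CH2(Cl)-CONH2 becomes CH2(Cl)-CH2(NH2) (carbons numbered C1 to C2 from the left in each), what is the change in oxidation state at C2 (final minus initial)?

-4

Before: C2 has 1 bond to C, 2 bonds to O, 1 bond to N → oxidation state +3.
After: C2 has 1 bond to C, 2 bonds to H, 1 bond to N → oxidation state -1.
Δ = -1 − (+3) = -4, so this is a reduction at C2.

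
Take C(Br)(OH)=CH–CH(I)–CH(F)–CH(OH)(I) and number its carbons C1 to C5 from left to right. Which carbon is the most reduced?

C2

Each bond to a more electronegative atom (O, N, halogen) counts +1, each bond to a less electronegative atom (H, metal, B, Si) counts −1, and each C–C bond counts 0. Tallying each carbon:
C1: 2C, 1O, 1Br → 0 + 1 + 1 = +2
C2: 3C, 1H → 0 − 1 = -1
C3: 2C, 1H, 1I → 0 − 1 + 1 = 0
C4: 2C, 1H, 1F → 0 − 1 + 1 = 0
C5: 1C, 1H, 1O, 1I → 0 − 1 + 1 + 1 = +1
The most reduced carbon is C2 at -1.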